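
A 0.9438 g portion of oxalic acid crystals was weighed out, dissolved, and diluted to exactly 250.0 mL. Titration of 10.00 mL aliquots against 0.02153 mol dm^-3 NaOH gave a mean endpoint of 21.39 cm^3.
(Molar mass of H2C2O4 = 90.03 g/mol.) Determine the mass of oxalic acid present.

H2C2O4 + 2 NaOH → Na2C2O4 + 2 H2O
n(NaOH) per titration = 0.02139 × 0.02153 = 4.605 × 10^-4 mol
From the 1:2 ratio, n(H2C2O4) in each aliquot = 1/2 × 4.605 × 10^-4 = 2.303 × 10^-4 mol
n(H2C2O4) in the whole flask = 2.303 × 10^-4 × 250.0/10.00 = 5.757 × 10^-3 mol
mass of H2C2O4 = 5.757 × 10^-3 × 90.03 = 0.5183 g

0.5183 g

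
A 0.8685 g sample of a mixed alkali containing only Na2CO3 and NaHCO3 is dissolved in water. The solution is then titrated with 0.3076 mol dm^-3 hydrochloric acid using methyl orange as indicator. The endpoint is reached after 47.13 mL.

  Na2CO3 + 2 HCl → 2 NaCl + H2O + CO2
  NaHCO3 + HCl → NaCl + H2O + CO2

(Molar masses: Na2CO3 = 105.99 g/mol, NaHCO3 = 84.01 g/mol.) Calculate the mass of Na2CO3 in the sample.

n(HCl) = 0.04713 × 0.3076 = 0.01450 mol
Let x = n(Na2CO3), y = n(NaHCO3).
Titrant: 2x + 1y = 0.01450;  mass: 105.99x + 84.01y = 0.8685
Solving, x = 5.633 × 10^-3 mol, y = 3.231 × 10^-3 mol
mass of Na2CO3 = 5.633 × 10^-3 × 105.99 = 0.5970 g

0.5970 g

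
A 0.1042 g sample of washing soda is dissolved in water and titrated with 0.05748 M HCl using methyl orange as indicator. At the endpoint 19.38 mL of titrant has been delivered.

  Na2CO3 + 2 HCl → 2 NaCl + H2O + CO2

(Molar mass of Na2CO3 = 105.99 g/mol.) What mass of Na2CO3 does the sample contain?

0.05903 g

n(HCl) = 0.01938 L × 0.05748 mol/L = 1.114 × 10^-3 mol
From the 1:2 ratio, n(Na2CO3) = 1/2 × 1.114 × 10^-3 = 5.570 × 10^-4 mol
mass of Na2CO3 = 5.570 × 10^-4 × 105.99 g/mol = 0.05903 g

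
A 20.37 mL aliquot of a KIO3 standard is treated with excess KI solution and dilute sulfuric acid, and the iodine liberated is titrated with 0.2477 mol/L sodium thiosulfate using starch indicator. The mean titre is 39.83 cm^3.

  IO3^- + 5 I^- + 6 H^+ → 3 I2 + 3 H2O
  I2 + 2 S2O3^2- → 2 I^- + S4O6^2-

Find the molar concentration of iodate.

n(S2O3^2-) = 0.03983 × 0.2477 = 9.866 × 10^-3 mol
n(I2) = n(S2O3^2-)/2 = 4.933 × 10^-3 mol
From the 1:3 ratio, n(IO3^-) in the aliquot = 1/3 × 4.933 × 10^-3 = 1.644 × 10^-3 mol
[IO3^-] = 1.644 × 10^-3 / 0.02037 = 0.08072 mol/L

0.08072 mol/L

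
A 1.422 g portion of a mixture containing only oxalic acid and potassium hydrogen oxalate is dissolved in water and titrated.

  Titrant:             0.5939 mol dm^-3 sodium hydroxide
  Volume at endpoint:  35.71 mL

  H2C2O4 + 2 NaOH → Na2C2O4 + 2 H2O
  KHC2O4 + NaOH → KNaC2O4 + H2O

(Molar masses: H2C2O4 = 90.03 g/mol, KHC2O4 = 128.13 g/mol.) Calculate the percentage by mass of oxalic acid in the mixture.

n(NaOH) = 0.03571 × 0.5939 = 0.02121 mol
Let x = n(H2C2O4), y = n(KHC2O4).
Titrant: 2x + 1y = 0.02121;  mass: 90.03x + 128.13y = 1.422
Solving, x = 7.793 × 10^-3 mol, y = 5.623 × 10^-3 mol
mass of H2C2O4 = 7.793 × 10^-3 × 90.03 = 0.7016 g
% H2C2O4 = 0.7016 / 1.422 × 100 = 49.34 %

49.34 %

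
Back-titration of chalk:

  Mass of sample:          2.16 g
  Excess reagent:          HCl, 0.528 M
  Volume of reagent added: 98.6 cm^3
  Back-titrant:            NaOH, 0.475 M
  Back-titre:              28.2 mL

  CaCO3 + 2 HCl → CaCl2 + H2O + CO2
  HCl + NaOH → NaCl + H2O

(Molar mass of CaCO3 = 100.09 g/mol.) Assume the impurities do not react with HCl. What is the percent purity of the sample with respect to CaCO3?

n(HCl) added = 0.0986 × 0.528 = 0.0521 mol
n(NaOH) used in back-titration = 0.0282 × 0.475 = 0.0134 mol
n(HCl) left over = 0.0134 mol (1:1 ratio)
n(HCl) consumed by analyte = 0.0521 − 0.0134 = 0.0387 mol
From the 1:2 ratio, n(CaCO3) = 1/2 × 0.0387 = 0.0193 mol
mass of CaCO3 = 0.0193 × 100.09 = 1.94 g
% CaCO3 = 1.94 / 2.16 × 100 = 89.6 %

89.6 %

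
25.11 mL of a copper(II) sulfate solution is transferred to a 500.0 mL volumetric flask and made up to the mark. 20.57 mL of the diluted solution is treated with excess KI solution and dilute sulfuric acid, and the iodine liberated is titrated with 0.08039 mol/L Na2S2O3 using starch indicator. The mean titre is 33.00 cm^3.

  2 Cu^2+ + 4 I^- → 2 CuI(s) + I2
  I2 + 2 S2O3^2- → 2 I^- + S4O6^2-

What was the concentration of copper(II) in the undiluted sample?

2.568 mol/L

n(S2O3^2-) = 0.03300 × 0.08039 = 2.653 × 10^-3 mol
n(I2) = n(S2O3^2-)/2 = 1.326 × 10^-3 mol
From the 2:1 ratio, n(Cu2+) in the aliquot = 2/1 × 1.326 × 10^-3 = 2.653 × 10^-3 mol
[Cu2+]_dilute = 2.653 × 10^-3 / 0.02057 = 0.1290 mol/L
[Cu2+]_original = 0.1290 × 500.0/25.11 = 2.568 mol/L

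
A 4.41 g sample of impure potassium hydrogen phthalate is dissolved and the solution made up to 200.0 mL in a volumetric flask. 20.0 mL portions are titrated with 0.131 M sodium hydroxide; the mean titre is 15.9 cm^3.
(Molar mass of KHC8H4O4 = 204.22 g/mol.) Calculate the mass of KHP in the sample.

4.25 g

KHC8H4O4 + NaOH → KNaC8H4O4 + H2O
n(NaOH) per titration = 0.0159 × 0.131 = 2.08 × 10^-3 mol
n(KHC8H4O4) in each aliquot = 2.08 × 10^-3 mol (1:1 ratio)
n(KHC8H4O4) in the whole flask = 2.08 × 10^-3 × 200.0/20.0 = 0.0208 mol
mass of KHC8H4O4 = 0.0208 × 204.22 = 4.25 g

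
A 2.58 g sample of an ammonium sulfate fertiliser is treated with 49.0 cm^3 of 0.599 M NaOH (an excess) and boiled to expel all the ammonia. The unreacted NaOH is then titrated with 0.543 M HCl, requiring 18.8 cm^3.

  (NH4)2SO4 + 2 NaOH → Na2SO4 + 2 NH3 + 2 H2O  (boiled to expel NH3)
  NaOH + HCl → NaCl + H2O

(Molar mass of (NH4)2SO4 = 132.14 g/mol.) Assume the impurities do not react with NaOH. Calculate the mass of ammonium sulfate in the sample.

1.26 g

n(NaOH) added = 0.0490 × 0.599 = 0.0294 mol
n(HCl) used in back-titration = 0.0188 × 0.543 = 0.0102 mol
n(NaOH) left over = 0.0102 mol (1:1 ratio)
n(NaOH) consumed by analyte = 0.0294 − 0.0102 = 0.0191 mol
From the 1:2 ratio, n((NH4)2SO4) = 1/2 × 0.0191 = 9.57 × 10^-3 mol
mass of (NH4)2SO4 = 9.57 × 10^-3 × 132.14 = 1.26 g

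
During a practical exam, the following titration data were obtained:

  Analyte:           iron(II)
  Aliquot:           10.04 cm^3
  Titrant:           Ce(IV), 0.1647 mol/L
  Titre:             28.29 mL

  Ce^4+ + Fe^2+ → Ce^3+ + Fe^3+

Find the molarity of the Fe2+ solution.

0.4641 mol/L

n(Ce4+) = 0.02829 L × 0.1647 mol/L = 4.659 × 10^-3 mol
n(Fe2+) = 4.659 × 10^-3 mol (1:1 mole ratio)
[Fe2+] = 4.659 × 10^-3 mol / 0.01004 L = 0.4641 mol/L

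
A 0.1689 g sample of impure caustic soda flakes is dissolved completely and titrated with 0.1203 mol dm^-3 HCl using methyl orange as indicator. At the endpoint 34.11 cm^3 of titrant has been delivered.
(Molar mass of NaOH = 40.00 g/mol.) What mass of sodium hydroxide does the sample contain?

0.1641 g

NaOH + HCl → NaCl + H2O
n(HCl) = 0.03411 L × 0.1203 mol/L = 4.103 × 10^-3 mol
n(NaOH) = 4.103 × 10^-3 mol (1:1 ratio)
mass of NaOH = 4.103 × 10^-3 × 40.00 g/mol = 0.1641 g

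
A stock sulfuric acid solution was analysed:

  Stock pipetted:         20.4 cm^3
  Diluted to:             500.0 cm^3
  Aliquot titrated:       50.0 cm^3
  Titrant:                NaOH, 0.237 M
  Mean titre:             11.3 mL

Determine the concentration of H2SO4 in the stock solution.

0.656 M

H2SO4 + 2 NaOH → Na2SO4 + 2 H2O
n(NaOH) = 0.0113 × 0.237 = 2.68 × 10^-3 mol
From the 1:2 ratio, n(H2SO4) in the aliquot = 1/2 × 2.68 × 10^-3 = 1.34 × 10^-3 mol
[H2SO4]_dilute = 1.34 × 10^-3 / 0.0500 = 0.0268 mol/L
Dilution factor = 500.0 / 20.4 = 24.51
[H2SO4]_stock = 0.0268 × 24.51 = 0.656 mol/L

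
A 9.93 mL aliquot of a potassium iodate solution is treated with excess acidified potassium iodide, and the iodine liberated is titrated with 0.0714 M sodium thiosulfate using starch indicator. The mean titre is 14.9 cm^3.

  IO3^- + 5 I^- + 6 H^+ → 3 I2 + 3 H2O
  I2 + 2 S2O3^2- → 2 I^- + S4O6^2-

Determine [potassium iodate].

n(S2O3^2-) = 0.0149 × 0.0714 = 1.06 × 10^-3 mol
n(I2) = n(S2O3^2-)/2 = 5.32 × 10^-4 mol
From the 1:3 ratio, n(IO3^-) in the aliquot = 1/3 × 5.32 × 10^-4 = 1.77 × 10^-4 mol
[IO3^-] = 1.77 × 10^-4 / 0.00993 = 0.0179 mol/L

0.0179 M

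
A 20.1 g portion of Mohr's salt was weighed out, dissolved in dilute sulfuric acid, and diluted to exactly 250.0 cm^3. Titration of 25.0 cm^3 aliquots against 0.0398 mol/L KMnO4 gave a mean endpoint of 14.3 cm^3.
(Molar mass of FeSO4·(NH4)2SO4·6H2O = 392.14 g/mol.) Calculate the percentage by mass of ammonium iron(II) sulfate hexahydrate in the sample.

MnO4^- + 5 Fe^2+ + 8 H^+ → Mn^2+ + 5 Fe^3+ + 4 H2O
n(KMnO4) per titration = 0.0143 × 0.0398 = 5.69 × 10^-4 mol
From the 5:1 ratio, n(FeSO4·(NH4)2SO4·6H2O) in each aliquot = 5/1 × 5.69 × 10^-4 = 2.85 × 10^-3 mol
n(FeSO4·(NH4)2SO4·6H2O) in the whole flask = 2.85 × 10^-3 × 250.0/25.0 = 0.0285 mol
mass of FeSO4·(NH4)2SO4·6H2O = 0.0285 × 392.14 = 11.2 g
% FeSO4·(NH4)2SO4·6H2O = 11.2 / 20.1 × 100 = 55.5 %

55.5 %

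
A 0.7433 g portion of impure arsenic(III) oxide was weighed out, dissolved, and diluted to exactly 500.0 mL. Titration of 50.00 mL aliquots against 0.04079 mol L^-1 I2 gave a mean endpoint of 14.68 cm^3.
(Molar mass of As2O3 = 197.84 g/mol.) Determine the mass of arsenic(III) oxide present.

0.5923 g

As2O3 + 2 I2 + 2 H2O → As2O5 + 4 HI
n(I2) per titration = 0.01468 × 0.04079 = 5.988 × 10^-4 mol
From the 1:2 ratio, n(As2O3) in each aliquot = 1/2 × 5.988 × 10^-4 = 2.994 × 10^-4 mol
n(As2O3) in the whole flask = 2.994 × 10^-4 × 500.0/50.00 = 2.994 × 10^-3 mol
mass of As2O3 = 2.994 × 10^-3 × 197.84 = 0.5923 g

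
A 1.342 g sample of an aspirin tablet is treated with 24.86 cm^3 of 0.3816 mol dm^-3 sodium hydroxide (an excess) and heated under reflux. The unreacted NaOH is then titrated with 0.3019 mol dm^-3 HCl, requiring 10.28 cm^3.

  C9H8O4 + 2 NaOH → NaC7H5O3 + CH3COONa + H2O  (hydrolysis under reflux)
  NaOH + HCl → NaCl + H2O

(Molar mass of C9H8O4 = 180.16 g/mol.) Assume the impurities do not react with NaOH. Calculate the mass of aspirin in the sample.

n(NaOH) added = 0.02486 × 0.3816 = 9.487 × 10^-3 mol
n(HCl) used in back-titration = 0.01028 × 0.3019 = 3.104 × 10^-3 mol
n(NaOH) left over = 3.104 × 10^-3 mol (1:1 ratio)
n(NaOH) consumed by analyte = 9.487 × 10^-3 − 3.104 × 10^-3 = 6.383 × 10^-3 mol
From the 1:2 ratio, n(C9H8O4) = 1/2 × 6.383 × 10^-3 = 3.192 × 10^-3 mol
mass of C9H8O4 = 3.192 × 10^-3 × 180.16 = 0.5750 g

0.5750 g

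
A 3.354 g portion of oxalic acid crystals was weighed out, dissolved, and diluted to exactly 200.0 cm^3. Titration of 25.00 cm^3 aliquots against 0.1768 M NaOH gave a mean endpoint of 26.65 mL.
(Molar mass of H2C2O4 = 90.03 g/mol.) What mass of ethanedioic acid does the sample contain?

1.697 g

H2C2O4 + 2 NaOH → Na2C2O4 + 2 H2O
n(NaOH) per titration = 0.02665 × 0.1768 = 4.712 × 10^-3 mol
From the 1:2 ratio, n(H2C2O4) in each aliquot = 1/2 × 4.712 × 10^-3 = 2.356 × 10^-3 mol
n(H2C2O4) in the whole flask = 2.356 × 10^-3 × 200.0/25.00 = 0.01885 mol
mass of H2C2O4 = 0.01885 × 90.03 = 1.697 g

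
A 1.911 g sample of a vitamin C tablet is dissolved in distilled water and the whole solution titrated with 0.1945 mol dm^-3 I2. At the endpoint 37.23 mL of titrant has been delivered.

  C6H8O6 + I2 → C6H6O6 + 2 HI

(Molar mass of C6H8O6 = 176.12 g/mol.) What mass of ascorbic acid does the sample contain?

1.275 g

n(I2) = 0.03723 L × 0.1945 mol/L = 7.241 × 10^-3 mol
n(C6H8O6) = 7.241 × 10^-3 mol (1:1 ratio)
mass of C6H8O6 = 7.241 × 10^-3 × 176.12 g/mol = 1.275 g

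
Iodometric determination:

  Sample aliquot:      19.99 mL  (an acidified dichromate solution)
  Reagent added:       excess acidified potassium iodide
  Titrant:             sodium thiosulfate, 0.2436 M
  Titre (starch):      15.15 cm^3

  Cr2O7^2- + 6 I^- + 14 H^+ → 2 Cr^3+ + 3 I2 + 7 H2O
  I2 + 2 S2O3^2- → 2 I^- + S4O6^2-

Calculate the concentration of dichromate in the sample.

n(S2O3^2-) = 0.01515 × 0.2436 = 3.691 × 10^-3 mol
n(I2) = n(S2O3^2-)/2 = 1.845 × 10^-3 mol
From the 1:3 ratio, n(Cr2O7^2-) in the aliquot = 1/3 × 1.845 × 10^-3 = 6.151 × 10^-4 mol
[Cr2O7^2-] = 6.151 × 10^-4 / 0.01999 = 0.03077 mol/L

0.03077 M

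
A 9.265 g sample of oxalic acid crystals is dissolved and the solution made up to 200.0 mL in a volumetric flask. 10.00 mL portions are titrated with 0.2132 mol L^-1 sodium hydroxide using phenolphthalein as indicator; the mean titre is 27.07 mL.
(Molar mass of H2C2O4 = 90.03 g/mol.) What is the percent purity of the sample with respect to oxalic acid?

56.08 %

H2C2O4 + 2 NaOH → Na2C2O4 + 2 H2O
n(NaOH) per titration = 0.02707 × 0.2132 = 5.771 × 10^-3 mol
From the 1:2 ratio, n(H2C2O4) in each aliquot = 1/2 × 5.771 × 10^-3 = 2.886 × 10^-3 mol
n(H2C2O4) in the whole flask = 2.886 × 10^-3 × 200.0/10.00 = 0.05771 mol
mass of H2C2O4 = 0.05771 × 90.03 = 5.196 g
% H2C2O4 = 5.196 / 9.265 × 100 = 56.08 %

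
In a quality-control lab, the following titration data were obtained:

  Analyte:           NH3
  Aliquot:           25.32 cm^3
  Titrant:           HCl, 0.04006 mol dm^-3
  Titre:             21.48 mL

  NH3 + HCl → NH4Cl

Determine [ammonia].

n(HCl) = 0.02148 L × 0.04006 mol/L = 8.605 × 10^-4 mol
n(NH3) = 8.605 × 10^-4 mol (1:1 mole ratio)
[NH3] = 8.605 × 10^-4 mol / 0.02532 L = 0.03398 mol/L

0.03398 mol/L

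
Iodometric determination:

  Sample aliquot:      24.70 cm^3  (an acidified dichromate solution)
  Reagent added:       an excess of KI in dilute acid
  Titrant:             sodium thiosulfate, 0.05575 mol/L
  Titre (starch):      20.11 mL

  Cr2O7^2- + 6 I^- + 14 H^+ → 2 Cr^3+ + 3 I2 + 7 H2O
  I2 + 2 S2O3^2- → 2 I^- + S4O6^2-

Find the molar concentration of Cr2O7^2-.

n(S2O3^2-) = 0.02011 × 0.05575 = 1.121 × 10^-3 mol
n(I2) = n(S2O3^2-)/2 = 5.606 × 10^-4 mol
From the 1:3 ratio, n(Cr2O7^2-) in the aliquot = 1/3 × 5.606 × 10^-4 = 1.869 × 10^-4 mol
[Cr2O7^2-] = 1.869 × 10^-4 / 0.02470 = 0.007565 mol/L

0.007565 mol/L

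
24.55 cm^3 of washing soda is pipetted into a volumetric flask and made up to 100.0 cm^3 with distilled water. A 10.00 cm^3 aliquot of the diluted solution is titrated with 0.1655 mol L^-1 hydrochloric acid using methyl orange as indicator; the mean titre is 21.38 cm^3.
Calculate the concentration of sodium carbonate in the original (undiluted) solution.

Na2CO3 + 2 HCl → 2 NaCl + H2O + CO2
n(HCl) = 0.02138 × 0.1655 = 3.538 × 10^-3 mol
From the 1:2 ratio, n(Na2CO3) in the aliquot = 1/2 × 3.538 × 10^-3 = 1.769 × 10^-3 mol
[Na2CO3]_dilute = 1.769 × 10^-3 / 0.01000 = 0.1769 mol/L
Dilution factor = 100.0 / 24.55 = 4.073
[Na2CO3]_stock = 0.1769 × 4.073 = 0.7206 mol/L

0.7206 mol/L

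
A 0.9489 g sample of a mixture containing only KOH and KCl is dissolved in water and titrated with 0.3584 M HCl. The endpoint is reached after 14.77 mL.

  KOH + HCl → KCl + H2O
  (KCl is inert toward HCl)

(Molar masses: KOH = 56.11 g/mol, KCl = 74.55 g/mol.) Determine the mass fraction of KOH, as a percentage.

31.30 %

n(HCl) = 0.01477 × 0.3584 = 5.294 × 10^-3 mol
Let x = n(KOH), y = n(KCl).
Titrant: 1x = 5.294 × 10^-3;  mass: 56.11x + 74.55y = 0.9489
Solving, x = 5.294 × 10^-3 mol, y = 8.744 × 10^-3 mol
mass of KOH = 5.294 × 10^-3 × 56.11 = 0.2970 g
% KOH = 0.2970 / 0.9489 × 100 = 31.30 %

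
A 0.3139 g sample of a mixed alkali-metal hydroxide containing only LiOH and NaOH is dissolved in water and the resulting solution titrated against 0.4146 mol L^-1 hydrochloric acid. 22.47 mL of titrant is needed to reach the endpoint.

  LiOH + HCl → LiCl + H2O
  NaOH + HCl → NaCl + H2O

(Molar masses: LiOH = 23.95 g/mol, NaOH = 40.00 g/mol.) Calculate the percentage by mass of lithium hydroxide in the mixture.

27.92 %

n(HCl) = 0.02247 × 0.4146 = 9.316 × 10^-3 mol
Let x = n(LiOH), y = n(NaOH).
Titrant: 1x + 1y = 9.316 × 10^-3;  mass: 23.95x + 40.00y = 0.3139
Solving, x = 3.660 × 10^-3 mol, y = 5.656 × 10^-3 mol
mass of LiOH = 3.660 × 10^-3 × 23.95 = 0.08766 g
% LiOH = 0.08766 / 0.3139 × 100 = 27.92 %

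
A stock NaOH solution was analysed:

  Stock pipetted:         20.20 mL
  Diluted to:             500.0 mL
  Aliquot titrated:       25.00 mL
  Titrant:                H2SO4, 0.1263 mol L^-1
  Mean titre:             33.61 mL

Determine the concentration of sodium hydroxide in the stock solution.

8.406 mol/L

2 NaOH + H2SO4 → Na2SO4 + 2 H2O
n(H2SO4) = 0.03361 × 0.1263 = 4.245 × 10^-3 mol
From the 2:1 ratio, n(NaOH) in the aliquot = 2/1 × 4.245 × 10^-3 = 8.490 × 10^-3 mol
[NaOH]_dilute = 8.490 × 10^-3 / 0.02500 = 0.3396 mol/L
Dilution factor = 500.0 / 20.20 = 24.75
[NaOH]_stock = 0.3396 × 24.75 = 8.406 mol/L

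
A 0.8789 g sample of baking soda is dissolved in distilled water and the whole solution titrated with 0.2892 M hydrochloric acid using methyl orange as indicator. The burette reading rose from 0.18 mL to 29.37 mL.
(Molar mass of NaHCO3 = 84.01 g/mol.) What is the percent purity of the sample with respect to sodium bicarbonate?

80.69 %

NaHCO3 + HCl → NaCl + H2O + CO2
n(HCl) = 0.02919 L × 0.2892 mol/L = 8.442 × 10^-3 mol
n(NaHCO3) = 8.442 × 10^-3 mol (1:1 ratio)
mass of NaHCO3 = 8.442 × 10^-3 × 84.01 g/mol = 0.7092 g
% NaHCO3 = 0.7092 / 0.8789 × 100 = 80.69 %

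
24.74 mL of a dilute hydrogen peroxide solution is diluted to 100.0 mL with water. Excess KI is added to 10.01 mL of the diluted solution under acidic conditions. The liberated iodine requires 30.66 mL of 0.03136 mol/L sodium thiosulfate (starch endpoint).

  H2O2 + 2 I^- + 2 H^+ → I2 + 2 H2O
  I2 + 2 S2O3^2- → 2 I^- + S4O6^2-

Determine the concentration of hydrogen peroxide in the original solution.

0.1941 mol/L

n(S2O3^2-) = 0.03066 × 0.03136 = 9.615 × 10^-4 mol
n(I2) = n(S2O3^2-)/2 = 4.807 × 10^-4 mol
n(H2O2) in the aliquot = 4.807 × 10^-4 mol (1:1 ratio)
[H2O2]_dilute = 4.807 × 10^-4 / 0.01001 = 0.04803 mol/L
[H2O2]_original = 0.04803 × 100.0/24.74 = 0.1941 mol/L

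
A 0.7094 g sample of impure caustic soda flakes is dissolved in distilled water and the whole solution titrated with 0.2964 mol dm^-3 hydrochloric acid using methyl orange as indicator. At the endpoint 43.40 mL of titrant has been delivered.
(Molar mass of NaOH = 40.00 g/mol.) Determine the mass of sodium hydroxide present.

NaOH + HCl → NaCl + H2O
n(HCl) = 0.04340 L × 0.2964 mol/L = 0.01286 mol
n(NaOH) = 0.01286 mol (1:1 ratio)
mass of NaOH = 0.01286 × 40.00 g/mol = 0.5146 g

0.5146 g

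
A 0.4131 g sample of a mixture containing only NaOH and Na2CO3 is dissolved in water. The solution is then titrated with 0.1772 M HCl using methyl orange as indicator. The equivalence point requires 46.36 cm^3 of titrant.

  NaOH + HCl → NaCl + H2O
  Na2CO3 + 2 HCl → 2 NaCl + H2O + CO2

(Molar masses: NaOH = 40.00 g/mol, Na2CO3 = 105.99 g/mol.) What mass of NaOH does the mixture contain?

n(HCl) = 0.04636 × 0.1772 = 8.215 × 10^-3 mol
Let x = n(NaOH), y = n(Na2CO3).
Titrant: 1x + 2y = 8.215 × 10^-3;  mass: 40.00x + 105.99y = 0.4131
Solving, x = 1.712 × 10^-3 mol, y = 3.251 × 10^-3 mol
mass of NaOH = 1.712 × 10^-3 × 40.00 = 0.06850 g

0.06850 g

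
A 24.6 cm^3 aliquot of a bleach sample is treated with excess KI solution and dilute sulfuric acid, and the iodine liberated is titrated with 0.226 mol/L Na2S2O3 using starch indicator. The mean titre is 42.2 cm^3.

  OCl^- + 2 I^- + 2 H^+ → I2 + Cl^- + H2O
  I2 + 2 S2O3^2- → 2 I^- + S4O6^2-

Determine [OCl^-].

n(S2O3^2-) = 0.0422 × 0.226 = 9.54 × 10^-3 mol
n(I2) = n(S2O3^2-)/2 = 4.77 × 10^-3 mol
n(OCl^-) in the aliquot = 4.77 × 10^-3 mol (1:1 ratio)
[OCl^-] = 4.77 × 10^-3 / 0.0246 = 0.194 mol/L

0.194 mol/L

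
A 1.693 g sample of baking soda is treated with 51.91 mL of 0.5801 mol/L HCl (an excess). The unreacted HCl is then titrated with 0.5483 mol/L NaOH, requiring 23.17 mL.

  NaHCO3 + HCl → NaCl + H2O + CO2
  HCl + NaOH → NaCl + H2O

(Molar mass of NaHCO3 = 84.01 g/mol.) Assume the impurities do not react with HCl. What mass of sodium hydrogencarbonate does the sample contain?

n(HCl) added = 0.05191 × 0.5801 = 0.03011 mol
n(NaOH) used in back-titration = 0.02317 × 0.5483 = 0.01270 mol
n(HCl) left over = 0.01270 mol (1:1 ratio)
n(HCl) consumed by analyte = 0.03011 − 0.01270 = 0.01741 mol
n(NaHCO3) = 0.01741 mol (1:1 ratio)
mass of NaHCO3 = 0.01741 × 84.01 = 1.463 g

1.463 g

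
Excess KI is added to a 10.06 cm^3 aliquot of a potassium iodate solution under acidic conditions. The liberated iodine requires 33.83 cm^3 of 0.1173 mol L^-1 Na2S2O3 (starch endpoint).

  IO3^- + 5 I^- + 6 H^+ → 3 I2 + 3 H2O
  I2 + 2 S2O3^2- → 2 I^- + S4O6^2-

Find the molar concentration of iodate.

n(S2O3^2-) = 0.03383 × 0.1173 = 3.968 × 10^-3 mol
n(I2) = n(S2O3^2-)/2 = 1.984 × 10^-3 mol
From the 1:3 ratio, n(IO3^-) in the aliquot = 1/3 × 1.984 × 10^-3 = 6.614 × 10^-4 mol
[IO3^-] = 6.614 × 10^-4 / 0.01006 = 0.06574 mol/L

0.06574 mol/L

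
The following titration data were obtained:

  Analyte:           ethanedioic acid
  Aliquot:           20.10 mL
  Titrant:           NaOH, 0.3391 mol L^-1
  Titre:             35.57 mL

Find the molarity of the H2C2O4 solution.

H2C2O4 + 2 NaOH → Na2C2O4 + 2 H2O
n(NaOH) = 0.03557 L × 0.3391 mol/L = 0.01206 mol
From the 1:2 mole ratio, n(H2C2O4) = 1/2 × 0.01206 = 6.031 × 10^-3 mol
[H2C2O4] = 6.031 × 10^-3 mol / 0.02010 L = 0.3000 mol/L

0.3000 mol/L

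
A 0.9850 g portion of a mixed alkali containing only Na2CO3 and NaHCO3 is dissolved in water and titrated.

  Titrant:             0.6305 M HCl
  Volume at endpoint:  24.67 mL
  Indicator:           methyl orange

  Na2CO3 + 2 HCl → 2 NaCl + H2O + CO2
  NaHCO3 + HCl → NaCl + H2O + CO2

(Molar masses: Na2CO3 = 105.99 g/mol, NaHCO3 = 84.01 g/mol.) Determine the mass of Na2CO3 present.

n(HCl) = 0.02467 × 0.6305 = 0.01555 mol
Let x = n(Na2CO3), y = n(NaHCO3).
Titrant: 2x + 1y = 0.01555;  mass: 105.99x + 84.01y = 0.9850
Solving, x = 5.187 × 10^-3 mol, y = 5.181 × 10^-3 mol
mass of Na2CO3 = 5.187 × 10^-3 × 105.99 = 0.5497 g

0.5497 g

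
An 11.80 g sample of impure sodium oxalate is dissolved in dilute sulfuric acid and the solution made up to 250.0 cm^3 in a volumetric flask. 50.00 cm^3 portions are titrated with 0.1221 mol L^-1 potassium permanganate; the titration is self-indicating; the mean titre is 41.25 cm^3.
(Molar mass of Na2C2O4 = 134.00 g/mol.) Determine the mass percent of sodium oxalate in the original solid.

2 MnO4^- + 5 C2O4^2- + 16 H^+ → 2 Mn^2+ + 10 CO2 + 8 H2O
n(KMnO4) per titration = 0.04125 × 0.1221 = 5.037 × 10^-3 mol
From the 5:2 ratio, n(Na2C2O4) in each aliquot = 5/2 × 5.037 × 10^-3 = 0.01259 mol
n(Na2C2O4) in the whole flask = 0.01259 × 250.0/50.00 = 0.06296 mol
mass of Na2C2O4 = 0.06296 × 134.00 = 8.436 g
% Na2C2O4 = 8.436 / 11.80 × 100 = 71.49 %

71.49 %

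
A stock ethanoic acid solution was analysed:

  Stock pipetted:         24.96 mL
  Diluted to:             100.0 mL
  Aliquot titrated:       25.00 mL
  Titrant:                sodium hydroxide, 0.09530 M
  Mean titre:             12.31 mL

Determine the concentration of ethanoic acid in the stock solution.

0.1880 M

CH3COOH + NaOH → CH3COONa + H2O
n(NaOH) = 0.01231 × 0.09530 = 1.173 × 10^-3 mol
n(CH3COOH) in the aliquot = 1.173 × 10^-3 mol (1:1 ratio)
[CH3COOH]_dilute = 1.173 × 10^-3 / 0.02500 = 0.04693 mol/L
Dilution factor = 100.0 / 24.96 = 4.006
[CH3COOH]_stock = 0.04693 × 4.006 = 0.1880 mol/L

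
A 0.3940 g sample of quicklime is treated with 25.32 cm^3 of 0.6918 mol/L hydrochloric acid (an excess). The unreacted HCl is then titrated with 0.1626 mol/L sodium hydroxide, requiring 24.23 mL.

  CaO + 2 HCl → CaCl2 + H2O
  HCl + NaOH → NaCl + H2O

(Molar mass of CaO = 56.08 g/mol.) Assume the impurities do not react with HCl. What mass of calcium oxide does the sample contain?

0.3807 g

n(HCl) added = 0.02532 × 0.6918 = 0.01752 mol
n(NaOH) used in back-titration = 0.02423 × 0.1626 = 3.940 × 10^-3 mol
n(HCl) left over = 3.940 × 10^-3 mol (1:1 ratio)
n(HCl) consumed by analyte = 0.01752 − 3.940 × 10^-3 = 0.01358 mol
From the 1:2 ratio, n(CaO) = 1/2 × 0.01358 = 6.788 × 10^-3 mol
mass of CaO = 6.788 × 10^-3 × 56.08 = 0.3807 g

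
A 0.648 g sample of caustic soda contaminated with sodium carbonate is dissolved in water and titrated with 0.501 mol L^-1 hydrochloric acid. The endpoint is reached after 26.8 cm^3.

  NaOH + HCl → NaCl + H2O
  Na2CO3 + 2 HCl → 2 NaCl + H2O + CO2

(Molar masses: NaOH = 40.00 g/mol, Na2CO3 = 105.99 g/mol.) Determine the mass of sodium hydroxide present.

n(HCl) = 0.0268 × 0.501 = 0.0134 mol
Let x = n(NaOH), y = n(Na2CO3).
Titrant: 1x + 2y = 0.0134;  mass: 40.00x + 105.99y = 0.648
Solving, x = 4.89 × 10^-3 mol, y = 4.27 × 10^-3 mol
mass of NaOH = 4.89 × 10^-3 × 40.00 = 0.196 g

0.196 g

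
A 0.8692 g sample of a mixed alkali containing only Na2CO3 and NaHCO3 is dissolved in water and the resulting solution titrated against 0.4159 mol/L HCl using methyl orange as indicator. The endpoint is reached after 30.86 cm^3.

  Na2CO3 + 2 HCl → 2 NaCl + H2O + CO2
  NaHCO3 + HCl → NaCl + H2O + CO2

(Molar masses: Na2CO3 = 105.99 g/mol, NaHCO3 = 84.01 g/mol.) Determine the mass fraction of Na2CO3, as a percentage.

n(HCl) = 0.03086 × 0.4159 = 0.01283 mol
Let x = n(Na2CO3), y = n(NaHCO3).
Titrant: 2x + 1y = 0.01283;  mass: 105.99x + 84.01y = 0.8692
Solving, x = 3.370 × 10^-3 mol, y = 6.095 × 10^-3 mol
mass of Na2CO3 = 3.370 × 10^-3 × 105.99 = 0.3572 g
% Na2CO3 = 0.3572 / 0.8692 × 100 = 41.09 %

41.09 %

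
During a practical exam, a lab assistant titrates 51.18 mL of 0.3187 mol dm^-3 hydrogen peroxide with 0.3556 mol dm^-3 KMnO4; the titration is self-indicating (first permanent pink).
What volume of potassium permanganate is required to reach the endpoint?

18.35 mL

2 MnO4^- + 5 H2O2 + 6 H^+ → 2 Mn^2+ + 5 O2 + 8 H2O
n(H2O2) = 0.05118 L × 0.3187 mol/L = 0.01631 mol
From the 2:5 stoichiometry, n(KMnO4) = 2/5 × 0.01631 = 6.524 × 10^-3 mol
V(KMnO4) = 6.524 × 10^-3 mol / 0.3556 mol/L = 0.01835 L = 18.35 mL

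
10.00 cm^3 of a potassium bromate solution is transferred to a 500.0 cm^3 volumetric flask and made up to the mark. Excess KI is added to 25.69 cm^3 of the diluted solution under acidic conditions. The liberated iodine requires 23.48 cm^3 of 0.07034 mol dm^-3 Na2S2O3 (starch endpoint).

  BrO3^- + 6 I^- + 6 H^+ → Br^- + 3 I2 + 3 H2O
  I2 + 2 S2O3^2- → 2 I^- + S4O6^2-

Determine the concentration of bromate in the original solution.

n(S2O3^2-) = 0.02348 × 0.07034 = 1.652 × 10^-3 mol
n(I2) = n(S2O3^2-)/2 = 8.258 × 10^-4 mol
From the 1:3 ratio, n(BrO3^-) in the aliquot = 1/3 × 8.258 × 10^-4 = 2.753 × 10^-4 mol
[BrO3^-]_dilute = 2.753 × 10^-4 / 0.02569 = 0.01071 mol/L
[BrO3^-]_original = 0.01071 × 500.0/10.00 = 0.5357 mol/L

0.5357 mol/L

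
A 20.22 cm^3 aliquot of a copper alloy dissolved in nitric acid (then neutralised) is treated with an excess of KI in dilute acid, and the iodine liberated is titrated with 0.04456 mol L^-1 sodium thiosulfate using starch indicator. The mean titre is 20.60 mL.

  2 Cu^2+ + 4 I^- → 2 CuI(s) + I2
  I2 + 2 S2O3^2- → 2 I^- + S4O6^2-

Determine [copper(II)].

n(S2O3^2-) = 0.02060 × 0.04456 = 9.179 × 10^-4 mol
n(I2) = n(S2O3^2-)/2 = 4.590 × 10^-4 mol
From the 2:1 ratio, n(Cu2+) in the aliquot = 2/1 × 4.590 × 10^-4 = 9.179 × 10^-4 mol
[Cu2+] = 9.179 × 10^-4 / 0.02022 = 0.04540 mol/L

0.04540 mol/L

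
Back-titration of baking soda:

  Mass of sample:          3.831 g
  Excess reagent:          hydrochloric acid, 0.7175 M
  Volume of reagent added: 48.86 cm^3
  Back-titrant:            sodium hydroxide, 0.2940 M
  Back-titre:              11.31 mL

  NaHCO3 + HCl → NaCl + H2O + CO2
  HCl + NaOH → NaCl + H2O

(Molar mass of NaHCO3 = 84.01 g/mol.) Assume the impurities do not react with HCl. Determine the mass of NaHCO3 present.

2.666 g

n(HCl) added = 0.04886 × 0.7175 = 0.03506 mol
n(NaOH) used in back-titration = 0.01131 × 0.2940 = 3.325 × 10^-3 mol
n(HCl) left over = 3.325 × 10^-3 mol (1:1 ratio)
n(HCl) consumed by analyte = 0.03506 − 3.325 × 10^-3 = 0.03173 mol
n(NaHCO3) = 0.03173 mol (1:1 ratio)
mass of NaHCO3 = 0.03173 × 84.01 = 2.666 g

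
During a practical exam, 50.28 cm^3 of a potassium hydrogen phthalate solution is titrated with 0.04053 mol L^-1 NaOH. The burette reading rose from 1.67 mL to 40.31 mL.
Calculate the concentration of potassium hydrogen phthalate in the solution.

KHC8H4O4 + NaOH → KNaC8H4O4 + H2O
n(NaOH) = 0.03864 L × 0.04053 mol/L = 1.566 × 10^-3 mol
n(KHC8H4O4) = 1.566 × 10^-3 mol (1:1 mole ratio)
[KHC8H4O4] = 1.566 × 10^-3 mol / 0.05028 L = 0.03115 mol/L

0.03115 mol/L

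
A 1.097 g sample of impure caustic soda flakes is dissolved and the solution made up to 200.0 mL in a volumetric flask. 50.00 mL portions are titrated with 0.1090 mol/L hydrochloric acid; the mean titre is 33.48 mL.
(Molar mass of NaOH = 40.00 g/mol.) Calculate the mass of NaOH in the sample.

NaOH + HCl → NaCl + H2O
n(HCl) per titration = 0.03348 × 0.1090 = 3.649 × 10^-3 mol
n(NaOH) in each aliquot = 3.649 × 10^-3 mol (1:1 ratio)
n(NaOH) in the whole flask = 3.649 × 10^-3 × 200.0/50.00 = 0.01460 mol
mass of NaOH = 0.01460 × 40.00 = 0.5839 g

0.5839 g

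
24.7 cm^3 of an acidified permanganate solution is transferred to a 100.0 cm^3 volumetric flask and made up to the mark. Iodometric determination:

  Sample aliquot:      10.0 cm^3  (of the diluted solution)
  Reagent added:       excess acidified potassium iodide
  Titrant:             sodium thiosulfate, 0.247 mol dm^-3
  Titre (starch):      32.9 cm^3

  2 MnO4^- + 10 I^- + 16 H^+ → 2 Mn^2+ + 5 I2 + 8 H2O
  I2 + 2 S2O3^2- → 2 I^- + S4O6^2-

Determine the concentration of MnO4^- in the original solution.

n(S2O3^2-) = 0.0329 × 0.247 = 8.13 × 10^-3 mol
n(I2) = n(S2O3^2-)/2 = 4.06 × 10^-3 mol
From the 2:5 ratio, n(MnO4^-) in the aliquot = 2/5 × 4.06 × 10^-3 = 1.63 × 10^-3 mol
[MnO4^-]_dilute = 1.63 × 10^-3 / 0.0100 = 0.163 mol/L
[MnO4^-]_original = 0.163 × 100.0/24.7 = 0.658 mol/L

0.658 mol/L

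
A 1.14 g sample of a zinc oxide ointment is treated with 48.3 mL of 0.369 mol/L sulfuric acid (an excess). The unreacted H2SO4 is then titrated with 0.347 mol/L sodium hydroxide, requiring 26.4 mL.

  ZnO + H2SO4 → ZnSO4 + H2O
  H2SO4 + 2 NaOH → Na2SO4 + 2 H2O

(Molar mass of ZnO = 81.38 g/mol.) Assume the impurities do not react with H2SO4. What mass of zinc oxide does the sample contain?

n(H2SO4) added = 0.0483 × 0.369 = 0.0178 mol
n(NaOH) used in back-titration = 0.0264 × 0.347 = 9.16 × 10^-3 mol
From the 1:2 ratio, n(H2SO4) left over = 1/2 × 9.16 × 10^-3 = 4.58 × 10^-3 mol
n(H2SO4) consumed by analyte = 0.0178 − 4.58 × 10^-3 = 0.0132 mol
n(ZnO) = 0.0132 mol (1:1 ratio)
mass of ZnO = 0.0132 × 81.38 = 1.08 g

1.08 g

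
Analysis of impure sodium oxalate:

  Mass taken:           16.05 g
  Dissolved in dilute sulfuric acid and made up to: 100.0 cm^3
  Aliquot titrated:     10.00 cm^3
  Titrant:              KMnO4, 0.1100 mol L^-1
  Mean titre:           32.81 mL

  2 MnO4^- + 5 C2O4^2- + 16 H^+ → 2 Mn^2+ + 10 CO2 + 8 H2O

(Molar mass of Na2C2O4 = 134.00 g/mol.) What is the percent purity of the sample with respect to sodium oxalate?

n(KMnO4) per titration = 0.03281 × 0.1100 = 3.609 × 10^-3 mol
From the 5:2 ratio, n(Na2C2O4) in each aliquot = 5/2 × 3.609 × 10^-3 = 9.023 × 10^-3 mol
n(Na2C2O4) in the whole flask = 9.023 × 10^-3 × 100.0/10.00 = 0.09023 mol
mass of Na2C2O4 = 0.09023 × 134.00 = 12.09 g
% Na2C2O4 = 12.09 / 16.05 × 100 = 75.33 %

75.33 %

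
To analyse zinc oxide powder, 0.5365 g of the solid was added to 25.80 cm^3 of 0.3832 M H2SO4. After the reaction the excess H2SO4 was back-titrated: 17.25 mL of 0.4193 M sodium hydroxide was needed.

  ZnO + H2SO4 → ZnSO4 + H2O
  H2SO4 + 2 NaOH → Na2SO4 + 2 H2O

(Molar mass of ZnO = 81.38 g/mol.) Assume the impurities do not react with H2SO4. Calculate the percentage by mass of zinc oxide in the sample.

n(H2SO4) added = 0.02580 × 0.3832 = 9.887 × 10^-3 mol
n(NaOH) used in back-titration = 0.01725 × 0.4193 = 7.233 × 10^-3 mol
From the 1:2 ratio, n(H2SO4) left over = 1/2 × 7.233 × 10^-3 = 3.616 × 10^-3 mol
n(H2SO4) consumed by analyte = 9.887 × 10^-3 − 3.616 × 10^-3 = 6.270 × 10^-3 mol
n(ZnO) = 6.270 × 10^-3 mol (1:1 ratio)
mass of ZnO = 6.270 × 10^-3 × 81.38 = 0.5103 g
% ZnO = 0.5103 / 0.5365 × 100 = 95.11 %

95.11 %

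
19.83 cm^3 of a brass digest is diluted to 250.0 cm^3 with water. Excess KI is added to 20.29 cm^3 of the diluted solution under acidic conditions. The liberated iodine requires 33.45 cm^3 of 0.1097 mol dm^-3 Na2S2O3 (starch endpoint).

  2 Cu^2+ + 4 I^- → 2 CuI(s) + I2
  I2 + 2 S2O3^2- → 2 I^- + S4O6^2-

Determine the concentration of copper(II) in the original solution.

n(S2O3^2-) = 0.03345 × 0.1097 = 3.669 × 10^-3 mol
n(I2) = n(S2O3^2-)/2 = 1.835 × 10^-3 mol
From the 2:1 ratio, n(Cu2+) in the aliquot = 2/1 × 1.835 × 10^-3 = 3.669 × 10^-3 mol
[Cu2+]_dilute = 3.669 × 10^-3 / 0.02029 = 0.1809 mol/L
[Cu2+]_original = 0.1809 × 250.0/19.83 = 2.280 mol/L

2.280 mol/L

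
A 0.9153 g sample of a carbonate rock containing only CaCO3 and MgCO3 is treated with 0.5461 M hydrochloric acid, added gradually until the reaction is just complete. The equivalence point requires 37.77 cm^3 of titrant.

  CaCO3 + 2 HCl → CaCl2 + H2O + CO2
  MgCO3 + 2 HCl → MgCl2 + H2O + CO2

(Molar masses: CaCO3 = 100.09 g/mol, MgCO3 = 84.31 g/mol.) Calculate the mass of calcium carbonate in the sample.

n(HCl) = 0.03777 × 0.5461 = 0.02063 mol
Let x = n(CaCO3), y = n(MgCO3).
Titrant: 2x + 2y = 0.02063;  mass: 100.09x + 84.31y = 0.9153
Solving, x = 2.903 × 10^-3 mol, y = 7.411 × 10^-3 mol
mass of CaCO3 = 2.903 × 10^-3 × 100.09 = 0.2905 g

0.2905 g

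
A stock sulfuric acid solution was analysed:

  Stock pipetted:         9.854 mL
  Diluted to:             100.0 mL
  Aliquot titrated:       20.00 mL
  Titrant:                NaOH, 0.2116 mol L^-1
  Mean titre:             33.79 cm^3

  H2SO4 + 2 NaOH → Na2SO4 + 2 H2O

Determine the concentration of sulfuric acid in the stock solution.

n(NaOH) = 0.03379 × 0.2116 = 7.150 × 10^-3 mol
From the 1:2 ratio, n(H2SO4) in the aliquot = 1/2 × 7.150 × 10^-3 = 3.575 × 10^-3 mol
[H2SO4]_dilute = 3.575 × 10^-3 / 0.02000 = 0.1787 mol/L
Dilution factor = 100.0 / 9.854 = 10.15
[H2SO4]_stock = 0.1787 × 10.15 = 1.814 mol/L

1.814 mol/L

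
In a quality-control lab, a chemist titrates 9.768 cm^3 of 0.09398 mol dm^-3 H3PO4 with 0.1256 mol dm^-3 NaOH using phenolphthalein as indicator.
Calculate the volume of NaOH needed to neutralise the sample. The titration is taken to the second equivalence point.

H3PO4 + 2 NaOH → Na2HPO4 + 2 H2O
n(H3PO4) = 0.009768 L × 0.09398 mol/L = 9.180 × 10^-4 mol
From the 2:1 stoichiometry, n(NaOH) = 2/1 × 9.180 × 10^-4 = 1.836 × 10^-3 mol
V(NaOH) = 1.836 × 10^-3 mol / 0.1256 mol/L = 0.01462 L = 14.62 mL

14.62 mL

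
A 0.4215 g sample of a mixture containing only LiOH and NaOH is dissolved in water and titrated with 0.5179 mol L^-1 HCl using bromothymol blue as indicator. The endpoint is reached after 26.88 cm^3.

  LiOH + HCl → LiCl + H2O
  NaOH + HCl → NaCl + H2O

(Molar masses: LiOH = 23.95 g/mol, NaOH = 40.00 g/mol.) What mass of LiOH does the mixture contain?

0.2020 g

n(HCl) = 0.02688 × 0.5179 = 0.01392 mol
Let x = n(LiOH), y = n(NaOH).
Titrant: 1x + 1y = 0.01392;  mass: 23.95x + 40.00y = 0.4215
Solving, x = 8.433 × 10^-3 mol, y = 5.488 × 10^-3 mol
mass of LiOH = 8.433 × 10^-3 × 23.95 = 0.2020 g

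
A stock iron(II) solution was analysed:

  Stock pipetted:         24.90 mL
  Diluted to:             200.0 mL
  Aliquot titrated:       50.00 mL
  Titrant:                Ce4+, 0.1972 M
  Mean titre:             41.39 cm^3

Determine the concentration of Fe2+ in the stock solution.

Ce^4+ + Fe^2+ → Ce^3+ + Fe^3+
n(Ce4+) = 0.04139 × 0.1972 = 8.162 × 10^-3 mol
n(Fe2+) in the aliquot = 8.162 × 10^-3 mol (1:1 ratio)
[Fe2+]_dilute = 8.162 × 10^-3 / 0.05000 = 0.1632 mol/L
Dilution factor = 200.0 / 24.90 = 8.032
[Fe2+]_stock = 0.1632 × 8.032 = 1.311 mol/L

1.311 M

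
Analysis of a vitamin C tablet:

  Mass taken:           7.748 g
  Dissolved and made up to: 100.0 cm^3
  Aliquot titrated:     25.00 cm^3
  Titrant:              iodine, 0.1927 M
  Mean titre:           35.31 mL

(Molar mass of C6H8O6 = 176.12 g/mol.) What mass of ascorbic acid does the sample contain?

C6H8O6 + I2 → C6H6O6 + 2 HI
n(I2) per titration = 0.03531 × 0.1927 = 6.804 × 10^-3 mol
n(C6H8O6) in each aliquot = 6.804 × 10^-3 mol (1:1 ratio)
n(C6H8O6) in the whole flask = 6.804 × 10^-3 × 100.0/25.00 = 0.02722 mol
mass of C6H8O6 = 0.02722 × 176.12 = 4.793 g

4.793 g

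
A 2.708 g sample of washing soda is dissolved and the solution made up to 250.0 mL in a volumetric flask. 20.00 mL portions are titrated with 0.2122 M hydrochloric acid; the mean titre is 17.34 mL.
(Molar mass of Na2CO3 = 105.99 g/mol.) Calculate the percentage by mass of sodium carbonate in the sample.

Na2CO3 + 2 HCl → 2 NaCl + H2O + CO2
n(HCl) per titration = 0.01734 × 0.2122 = 3.680 × 10^-3 mol
From the 1:2 ratio, n(Na2CO3) in each aliquot = 1/2 × 3.680 × 10^-3 = 1.840 × 10^-3 mol
n(Na2CO3) in the whole flask = 1.840 × 10^-3 × 250.0/20.00 = 0.02300 mol
mass of Na2CO3 = 0.02300 × 105.99 = 2.437 g
% Na2CO3 = 2.437 / 2.708 × 100 = 90.01 %

90.01 %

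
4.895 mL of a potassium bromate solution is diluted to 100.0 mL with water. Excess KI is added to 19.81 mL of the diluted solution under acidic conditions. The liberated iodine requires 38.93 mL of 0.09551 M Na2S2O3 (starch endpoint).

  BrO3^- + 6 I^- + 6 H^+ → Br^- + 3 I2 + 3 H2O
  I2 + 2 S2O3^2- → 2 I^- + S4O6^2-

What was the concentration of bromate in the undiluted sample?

n(S2O3^2-) = 0.03893 × 0.09551 = 3.718 × 10^-3 mol
n(I2) = n(S2O3^2-)/2 = 1.859 × 10^-3 mol
From the 1:3 ratio, n(BrO3^-) in the aliquot = 1/3 × 1.859 × 10^-3 = 6.197 × 10^-4 mol
[BrO3^-]_dilute = 6.197 × 10^-4 / 0.01981 = 0.03128 mol/L
[BrO3^-]_original = 0.03128 × 100.0/4.895 = 0.6391 mol/L

0.6391 M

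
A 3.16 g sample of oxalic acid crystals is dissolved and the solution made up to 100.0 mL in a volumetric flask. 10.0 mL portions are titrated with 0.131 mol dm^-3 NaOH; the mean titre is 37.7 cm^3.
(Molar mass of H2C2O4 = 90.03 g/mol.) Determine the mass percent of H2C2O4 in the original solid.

70.4 %

H2C2O4 + 2 NaOH → Na2C2O4 + 2 H2O
n(NaOH) per titration = 0.0377 × 0.131 = 4.94 × 10^-3 mol
From the 1:2 ratio, n(H2C2O4) in each aliquot = 1/2 × 4.94 × 10^-3 = 2.47 × 10^-3 mol
n(H2C2O4) in the whole flask = 2.47 × 10^-3 × 100.0/10.0 = 0.0247 mol
mass of H2C2O4 = 0.0247 × 90.03 = 2.22 g
% H2C2O4 = 2.22 / 3.16 × 100 = 70.4 %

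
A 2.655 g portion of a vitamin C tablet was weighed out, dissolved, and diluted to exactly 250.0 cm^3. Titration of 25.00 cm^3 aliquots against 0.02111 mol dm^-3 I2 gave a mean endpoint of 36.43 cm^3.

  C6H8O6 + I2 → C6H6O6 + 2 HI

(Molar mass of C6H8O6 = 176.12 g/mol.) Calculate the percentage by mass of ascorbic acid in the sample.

51.01 %

n(I2) per titration = 0.03643 × 0.02111 = 7.690 × 10^-4 mol
n(C6H8O6) in each aliquot = 7.690 × 10^-4 mol (1:1 ratio)
n(C6H8O6) in the whole flask = 7.690 × 10^-4 × 250.0/25.00 = 7.690 × 10^-3 mol
mass of C6H8O6 = 7.690 × 10^-3 × 176.12 = 1.354 g
% C6H8O6 = 1.354 / 2.655 × 100 = 51.01 %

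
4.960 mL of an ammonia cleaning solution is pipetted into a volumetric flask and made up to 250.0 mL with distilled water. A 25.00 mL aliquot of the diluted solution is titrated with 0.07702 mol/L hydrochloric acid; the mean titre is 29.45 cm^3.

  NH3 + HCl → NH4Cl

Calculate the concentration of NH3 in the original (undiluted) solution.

n(HCl) = 0.02945 × 0.07702 = 2.268 × 10^-3 mol
n(NH3) in the aliquot = 2.268 × 10^-3 mol (1:1 ratio)
[NH3]_dilute = 2.268 × 10^-3 / 0.02500 = 0.09073 mol/L
Dilution factor = 250.0 / 4.960 = 50.40
[NH3]_stock = 0.09073 × 50.40 = 4.573 mol/L

4.573 mol/L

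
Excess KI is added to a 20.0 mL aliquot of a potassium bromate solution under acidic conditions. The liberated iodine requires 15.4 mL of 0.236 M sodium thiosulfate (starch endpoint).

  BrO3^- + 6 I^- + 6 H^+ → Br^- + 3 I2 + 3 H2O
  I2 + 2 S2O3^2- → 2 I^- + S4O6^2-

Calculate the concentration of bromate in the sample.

n(S2O3^2-) = 0.0154 × 0.236 = 3.63 × 10^-3 mol
n(I2) = n(S2O3^2-)/2 = 1.82 × 10^-3 mol
From the 1:3 ratio, n(BrO3^-) in the aliquot = 1/3 × 1.82 × 10^-3 = 6.06 × 10^-4 mol
[BrO3^-] = 6.06 × 10^-4 / 0.0200 = 0.0303 mol/L

0.0303 M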